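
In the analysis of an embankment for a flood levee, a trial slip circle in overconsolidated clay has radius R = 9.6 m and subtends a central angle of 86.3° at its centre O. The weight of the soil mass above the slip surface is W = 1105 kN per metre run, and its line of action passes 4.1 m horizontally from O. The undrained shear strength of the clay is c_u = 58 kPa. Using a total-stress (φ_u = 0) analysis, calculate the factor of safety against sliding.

FS = 1.78

Taking moments about the centre O, the resisting moment is provided by the undrained shear strength acting along the arc:
Arc length L_a = R·θ = 9.6·(86.3°·π/180) = 9.6·1.5062 = 14.46 m
M_R = c_u·L_a·R = 58·14.46·9.6 = 8051.2 kN·m/m
M_D = W·d = 1105·4.1 = 4530.5 kN·m/m
FS = M_R / M_D = 8051.2 / 4530.5 = 1.777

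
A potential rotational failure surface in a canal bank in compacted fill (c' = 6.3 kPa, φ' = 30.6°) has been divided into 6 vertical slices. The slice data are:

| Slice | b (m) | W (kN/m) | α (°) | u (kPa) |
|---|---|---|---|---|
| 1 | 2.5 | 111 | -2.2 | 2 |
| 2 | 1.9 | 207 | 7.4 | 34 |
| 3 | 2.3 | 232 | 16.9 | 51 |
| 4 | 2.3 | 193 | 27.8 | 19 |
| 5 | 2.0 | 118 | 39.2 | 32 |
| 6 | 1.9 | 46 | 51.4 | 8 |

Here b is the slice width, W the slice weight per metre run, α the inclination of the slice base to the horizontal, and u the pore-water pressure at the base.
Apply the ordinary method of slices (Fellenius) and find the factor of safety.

FS = 1.30

Ordinary method of slices: FS = Σ[c'·Δl_i + (W_i cosα_i − u_i·Δl_i)·tanφ'] / Σ W_i sinα_i, with Δl_i = b_i / cosα_i.
Slice 1: Δl = 2.5/cos(-2.2°) = 2.502 m; N'_1 = 111·cos(-2.2°) − 2·2.502 = 105.9; c'Δl = 15.76; W sinα = -4.3
Slice 2: Δl = 1.9/cos7.4° = 1.916 m; N'_2 = 207·cos7.4° − 34·1.916 = 140.1; c'Δl = 12.07; W sinα = 26.7
Slice 3: Δl = 2.3/cos16.9° = 2.404 m; N'_3 = 232·cos16.9° − 51·2.404 = 99.4; c'Δl = 15.14; W sinα = 67.4
Slice 4: Δl = 2.3/cos27.8° = 2.600 m; N'_4 = 193·cos27.8° − 19·2.600 = 121.3; c'Δl = 16.38; W sinα = 90.0
Slice 5: Δl = 2.0/cos39.2° = 2.581 m; N'_5 = 118·cos39.2° − 32·2.581 = 8.9; c'Δl = 16.26; W sinα = 74.6
Slice 6: Δl = 1.9/cos51.4° = 3.045 m; N'_6 = 46·cos51.4° − 8·3.045 = 4.3; c'Δl = 19.19; W sinα = 35.9
Σc'Δl = 94.8 kN/m; ΣN' = 479.9 kN/m; ΣW sinα = 290.4 kN/m
Resisting = 94.8 + 479.9·tan30.6° = 94.8 + 283.8 = 378.6 kN/m
FS = 378.6 / 290.4 = 1.304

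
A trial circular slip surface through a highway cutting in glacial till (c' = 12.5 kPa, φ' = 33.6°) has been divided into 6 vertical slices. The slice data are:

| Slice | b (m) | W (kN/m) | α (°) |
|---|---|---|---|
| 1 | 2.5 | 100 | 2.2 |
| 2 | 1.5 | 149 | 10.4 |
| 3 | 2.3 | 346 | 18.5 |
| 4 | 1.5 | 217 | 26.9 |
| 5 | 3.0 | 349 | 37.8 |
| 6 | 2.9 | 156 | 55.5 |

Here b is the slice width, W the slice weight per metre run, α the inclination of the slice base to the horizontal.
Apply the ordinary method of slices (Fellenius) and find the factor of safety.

Ordinary method of slices: FS = Σ[c'·Δl_i + (W_i cosα_i)·tanφ'] / Σ W_i sinα_i, with Δl_i = b_i / cosα_i.
Slice 1: Δl = 2.5/cos2.2° = 2.502 m; N'_1 = 100·cos2.2° = 99.9; c'Δl = 31.27; W sinα = 3.8
Slice 2: Δl = 1.5/cos10.4° = 1.525 m; N'_2 = 149·cos10.4° = 146.6; c'Δl = 19.06; W sinα = 26.9
Slice 3: Δl = 2.3/cos18.5° = 2.425 m; N'_3 = 346·cos18.5° = 328.1; c'Δl = 30.32; W sinα = 109.8
Slice 4: Δl = 1.5/cos26.9° = 1.682 m; N'_4 = 217·cos26.9° = 193.5; c'Δl = 21.02; W sinα = 98.2
Slice 5: Δl = 3.0/cos37.8° = 3.797 m; N'_5 = 349·cos37.8° = 275.8; c'Δl = 47.46; W sinα = 213.9
Slice 6: Δl = 2.9/cos55.5° = 5.120 m; N'_6 = 156·cos55.5° = 88.4; c'Δl = 64.00; W sinα = 128.6
Σc'Δl = 213.1 kN/m; ΣN' = 1132.2 kN/m; ΣW sinα = 581.2 kN/m
Resisting = 213.1 + 1132.2·tan33.6° = 213.1 + 752.3 = 965.4 kN/m
FS = 965.4 / 581.2 = 1.661

FS = 1.66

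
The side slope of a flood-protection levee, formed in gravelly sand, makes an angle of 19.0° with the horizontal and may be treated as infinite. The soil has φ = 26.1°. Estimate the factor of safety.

For a dry cohesionless infinite slope the factor of safety is FS = tanφ / tanβ.
FS = tan26.1° / tan19.0° = 0.4899 / 0.3443 = 1.423

FS = 1.42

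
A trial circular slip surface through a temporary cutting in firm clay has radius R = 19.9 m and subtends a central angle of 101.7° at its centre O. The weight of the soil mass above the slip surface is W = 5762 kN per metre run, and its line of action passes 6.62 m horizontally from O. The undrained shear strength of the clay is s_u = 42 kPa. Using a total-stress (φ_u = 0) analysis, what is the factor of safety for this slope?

Taking moments about the centre O, the resisting moment is provided by the undrained shear strength acting along the arc:
Arc length L_a = R·θ = 19.9·(101.7°·π/180) = 19.9·1.7750 = 35.32 m
M_R = s_u·L_a·R = 42·35.32·19.9 = 29522.5 kN·m/m
M_D = W·d = 5762·6.62 = 38144.4 kN·m/m
FS = M_R / M_D = 29522.5 / 38144.4 = 0.774

FS = 0.77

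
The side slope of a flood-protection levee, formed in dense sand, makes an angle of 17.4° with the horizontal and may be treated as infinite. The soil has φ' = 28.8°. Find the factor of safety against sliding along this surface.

FS = 1.75

For a dry cohesionless infinite slope the factor of safety is FS = tanφ' / tanβ.
FS = tan28.8° / tan17.4° = 0.5498 / 0.3134 = 1.754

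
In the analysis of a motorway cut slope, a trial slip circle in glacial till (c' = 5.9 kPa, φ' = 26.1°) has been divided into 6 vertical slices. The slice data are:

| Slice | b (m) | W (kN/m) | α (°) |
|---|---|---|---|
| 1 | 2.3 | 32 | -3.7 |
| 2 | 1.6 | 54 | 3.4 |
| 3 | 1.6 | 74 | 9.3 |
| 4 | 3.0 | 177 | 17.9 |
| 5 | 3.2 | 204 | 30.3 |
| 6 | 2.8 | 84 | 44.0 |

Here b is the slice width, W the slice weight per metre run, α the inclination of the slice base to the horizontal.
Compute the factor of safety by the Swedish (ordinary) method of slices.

Ordinary method of slices: FS = Σ[c'·Δl_i + (W_i cosα_i)·tanφ'] / Σ W_i sinα_i, with Δl_i = b_i / cosα_i.
Slice 1: Δl = 2.3/cos(-3.7°) = 2.305 m; N'_1 = 32·cos(-3.7°) = 31.9; c'Δl = 13.60; W sinα = -2.1
Slice 2: Δl = 1.6/cos3.4° = 1.603 m; N'_2 = 54·cos3.4° = 53.9; c'Δl = 9.46; W sinα = 3.2
Slice 3: Δl = 1.6/cos9.3° = 1.621 m; N'_3 = 74·cos9.3° = 73.0; c'Δl = 9.57; W sinα = 12.0
Slice 4: Δl = 3.0/cos17.9° = 3.153 m; N'_4 = 177·cos17.9° = 168.4; c'Δl = 18.60; W sinα = 54.4
Slice 5: Δl = 3.2/cos30.3° = 3.706 m; N'_5 = 204·cos30.3° = 176.1; c'Δl = 21.87; W sinα = 102.9
Slice 6: Δl = 2.8/cos44.0° = 3.892 m; N'_6 = 84·cos44.0° = 60.4; c'Δl = 22.97; W sinα = 58.4
Σc'Δl = 96.1 kN/m; ΣN' = 563.9 kN/m; ΣW sinα = 228.8 kN/m
Resisting = 96.1 + 563.9·tan26.1° = 96.1 + 276.2 = 372.3 kN/m
FS = 372.3 / 228.8 = 1.627

FS = 1.63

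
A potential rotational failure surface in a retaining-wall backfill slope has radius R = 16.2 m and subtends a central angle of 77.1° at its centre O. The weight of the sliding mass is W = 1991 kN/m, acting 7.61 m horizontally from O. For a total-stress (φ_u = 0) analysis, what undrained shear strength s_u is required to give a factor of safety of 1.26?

s_u = 54.1 kPa

FS = s_u·L_a·R / (W·d), so s_u = FS·W·d / (L_a·R).
Arc length L_a = R·θ = 16.2·(77.1°·π/180) = 16.2·1.3456 = 21.80 m
s_u = 1.26·1991·7.61 / (21.80·16.2) = 19090.9 / 353.15 = 54.06 kPa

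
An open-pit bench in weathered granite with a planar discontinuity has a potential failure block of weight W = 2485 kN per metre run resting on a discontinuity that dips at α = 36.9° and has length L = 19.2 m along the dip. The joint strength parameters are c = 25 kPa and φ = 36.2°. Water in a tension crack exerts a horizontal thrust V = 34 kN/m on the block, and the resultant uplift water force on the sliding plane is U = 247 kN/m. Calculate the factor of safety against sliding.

Resolving the block weight along and normal to the plane and applying the Mohr–Coulomb strength on the joint:
N' = W cosα − U − V sinα = 2485·cos36.9° − 247 − 34·sin36.9° = 1719.8 kN/m
Driving force T = W sinα + V cosα = 2485·sin36.9° + 34·cos36.9° = 1519.2 kN/m
Resisting force R = c·L + N'·tanφ = 25·19.2 + 1719.8·tan36.2° = 480.0 + 1258.7 = 1738.7 kN/m
FS = R / T = 1738.7 / 1519.2 = 1.144

FS = 1.14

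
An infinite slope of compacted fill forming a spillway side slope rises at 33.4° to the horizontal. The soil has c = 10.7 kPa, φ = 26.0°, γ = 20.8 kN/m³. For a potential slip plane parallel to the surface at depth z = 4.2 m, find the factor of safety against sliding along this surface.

For an infinite slope with a slip plane parallel to the surface (no pore pressure): FS = [c + γz cos²β tanφ] / [γz sinβ cosβ].
γz = 20.8·4.2 = 87.36 kN/m²
Numerator = 10.7 + 87.36·cos²33.4°·tan26.0° = 10.7 + 87.36·0.6970·0.4877 = 40.397 kPa
Denominator = 87.36·sin33.4°·cos33.4° = 87.36·0.5505·0.8348 = 40.148 kPa
FS = 40.397 / 40.148 = 1.006

FS = 1.01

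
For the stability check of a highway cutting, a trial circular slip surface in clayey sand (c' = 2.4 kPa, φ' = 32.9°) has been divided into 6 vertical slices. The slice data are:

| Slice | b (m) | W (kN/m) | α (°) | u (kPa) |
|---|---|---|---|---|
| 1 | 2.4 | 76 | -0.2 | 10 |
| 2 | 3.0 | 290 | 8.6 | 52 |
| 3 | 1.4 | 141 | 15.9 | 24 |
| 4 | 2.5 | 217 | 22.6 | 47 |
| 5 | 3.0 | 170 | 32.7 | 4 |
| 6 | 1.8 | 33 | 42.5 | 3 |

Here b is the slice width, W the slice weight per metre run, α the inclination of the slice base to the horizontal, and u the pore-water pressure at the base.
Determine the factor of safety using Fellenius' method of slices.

Ordinary method of slices: FS = Σ[c'·Δl_i + (W_i cosα_i − u_i·Δl_i)·tanφ'] / Σ W_i sinα_i, with Δl_i = b_i / cosα_i.
Slice 1: Δl = 2.4/cos(-0.2°) = 2.400 m; N'_1 = 76·cos(-0.2°) − 10·2.400 = 52.0; c'Δl = 5.76; W sinα = -0.3
Slice 2: Δl = 3.0/cos8.6° = 3.034 m; N'_2 = 290·cos8.6° − 52·3.034 = 129.0; c'Δl = 7.28; W sinα = 43.4
Slice 3: Δl = 1.4/cos15.9° = 1.456 m; N'_3 = 141·cos15.9° − 24·1.456 = 100.7; c'Δl = 3.49; W sinα = 38.6
Slice 4: Δl = 2.5/cos22.6° = 2.708 m; N'_4 = 217·cos22.6° − 47·2.708 = 73.1; c'Δl = 6.50; W sinα = 83.4
Slice 5: Δl = 3.0/cos32.7° = 3.565 m; N'_5 = 170·cos32.7° − 4·3.565 = 128.8; c'Δl = 8.56; W sinα = 91.8
Slice 6: Δl = 1.8/cos42.5° = 2.441 m; N'_6 = 33·cos42.5° − 3·2.441 = 17.0; c'Δl = 5.86; W sinα = 22.3
Σc'Δl = 37.5 kN/m; ΣN' = 500.5 kN/m; ΣW sinα = 279.3 kN/m
Resisting = 37.5 + 500.5·tan32.9° = 37.5 + 323.8 = 361.2 kN/m
FS = 361.2 / 279.3 = 1.294

FS = 1.29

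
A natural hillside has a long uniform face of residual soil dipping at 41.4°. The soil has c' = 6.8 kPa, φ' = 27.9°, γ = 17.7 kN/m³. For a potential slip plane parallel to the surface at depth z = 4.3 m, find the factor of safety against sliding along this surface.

FS = 0.78

For an infinite slope with a slip plane parallel to the surface (no pore pressure): FS = [c' + γz cos²β tanφ'] / [γz sinβ cosβ].
γz = 17.7·4.3 = 76.11 kN/m²
Numerator = 6.8 + 76.11·cos²41.4°·tan27.9° = 6.8 + 76.11·0.5627·0.5295 = 29.474 kPa
Denominator = 76.11·sin41.4°·cos41.4° = 76.11·0.6613·0.7501 = 37.755 kPa
FS = 29.474 / 37.755 = 0.781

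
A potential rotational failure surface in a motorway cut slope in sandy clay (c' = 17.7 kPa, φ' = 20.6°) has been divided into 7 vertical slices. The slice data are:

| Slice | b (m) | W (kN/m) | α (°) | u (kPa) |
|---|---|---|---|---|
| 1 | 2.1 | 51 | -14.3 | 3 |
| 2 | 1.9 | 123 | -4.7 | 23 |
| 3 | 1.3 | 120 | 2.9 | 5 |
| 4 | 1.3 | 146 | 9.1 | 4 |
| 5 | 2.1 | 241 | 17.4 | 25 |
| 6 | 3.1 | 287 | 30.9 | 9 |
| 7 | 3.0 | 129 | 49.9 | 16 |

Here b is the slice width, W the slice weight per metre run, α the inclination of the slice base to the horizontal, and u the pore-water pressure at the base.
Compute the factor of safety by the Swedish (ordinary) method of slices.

Ordinary method of slices: FS = Σ[c'·Δl_i + (W_i cosα_i − u_i·Δl_i)·tanφ'] / Σ W_i sinα_i, with Δl_i = b_i / cosα_i.
Slice 1: Δl = 2.1/cos(-14.3°) = 2.167 m; N'_1 = 51·cos(-14.3°) − 3·2.167 = 42.9; c'Δl = 38.36; W sinα = -12.6
Slice 2: Δl = 1.9/cos(-4.7°) = 1.906 m; N'_2 = 123·cos(-4.7°) − 23·1.906 = 78.7; c'Δl = 33.74; W sinα = -10.1
Slice 3: Δl = 1.3/cos2.9° = 1.302 m; N'_3 = 120·cos2.9° − 5·1.302 = 113.3; c'Δl = 23.04; W sinα = 6.1
Slice 4: Δl = 1.3/cos9.1° = 1.317 m; N'_4 = 146·cos9.1° − 4·1.317 = 138.9; c'Δl = 23.30; W sinα = 23.1
Slice 5: Δl = 2.1/cos17.4° = 2.201 m; N'_5 = 241·cos17.4° − 25·2.201 = 175.0; c'Δl = 38.95; W sinα = 72.1
Slice 6: Δl = 3.1/cos30.9° = 3.613 m; N'_6 = 287·cos30.9° − 9·3.613 = 213.7; c'Δl = 63.95; W sinα = 147.4
Slice 7: Δl = 3.0/cos49.9° = 4.657 m; N'_7 = 129·cos49.9° − 16·4.657 = 8.6; c'Δl = 82.44; W sinα = 98.7
Σc'Δl = 303.8 kN/m; ΣN' = 771.2 kN/m; ΣW sinα = 324.6 kN/m
Resisting = 303.8 + 771.2·tan20.6° = 303.8 + 289.9 = 593.6 kN/m
FS = 593.6 / 324.6 = 1.829

FS = 1.83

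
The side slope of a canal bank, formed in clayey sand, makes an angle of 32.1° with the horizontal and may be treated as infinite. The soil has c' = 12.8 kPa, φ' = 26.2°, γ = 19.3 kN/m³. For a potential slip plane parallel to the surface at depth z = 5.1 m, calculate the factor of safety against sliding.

FS = 1.07

For an infinite slope with a slip plane parallel to the surface (no pore pressure): FS = [c' + γz cos²β tanφ'] / [γz sinβ cosβ].
γz = 19.3·5.1 = 98.43 kN/m²
Numerator = 12.8 + 98.43·cos²32.1°·tan26.2° = 12.8 + 98.43·0.7176·0.4921 = 47.557 kPa
Denominator = 98.43·sin32.1°·cos32.1° = 98.43·0.5314·0.8471 = 44.309 kPa
FS = 47.557 / 44.309 = 1.073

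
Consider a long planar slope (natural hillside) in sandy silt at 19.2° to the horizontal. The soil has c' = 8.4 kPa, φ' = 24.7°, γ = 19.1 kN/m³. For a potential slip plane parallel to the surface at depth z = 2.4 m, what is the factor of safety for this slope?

FS = 1.91

For an infinite slope with a slip plane parallel to the surface (no pore pressure): FS = [c' + γz cos²β tanφ'] / [γz sinβ cosβ].
γz = 19.1·2.4 = 45.84 kN/m²
Numerator = 8.4 + 45.84·cos²19.2°·tan24.7° = 8.4 + 45.84·0.8918·0.4599 = 27.204 kPa
Denominator = 45.84·sin19.2°·cos19.2° = 45.84·0.3289·0.9444 = 14.237 kPa
FS = 27.204 / 14.237 = 1.911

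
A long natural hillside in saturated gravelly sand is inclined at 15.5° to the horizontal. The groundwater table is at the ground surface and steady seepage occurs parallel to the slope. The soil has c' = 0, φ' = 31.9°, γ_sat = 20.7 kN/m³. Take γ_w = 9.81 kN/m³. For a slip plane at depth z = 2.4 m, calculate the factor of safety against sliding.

With seepage parallel to the slope and the water table at the surface, the effective normal stress on the slip plane uses the buoyant unit weight γ' = γ_sat − γ_w while the driving shear stress uses γ_sat:
FS = [c' + γ' z cos²β tanφ'] / [γ_sat z sinβ cosβ]
(For c' = 0 this reduces to FS = (γ'/γ_sat)·tanφ'/tanβ.)
γ' = 20.7 − 9.81 = 10.89 kN/m³
Numerator = 0.0 + 10.89·2.4·cos²15.5°·tan31.9° = 0.0 + 10.89·2.4·0.9286·0.6224 = 15.106 kPa
Denominator = 20.7·2.4·sin15.5°·cos15.5° = 20.7·2.4·0.2672·0.9636 = 12.794 kPa
FS = 15.106 / 12.794 = 1.181

FS = 1.18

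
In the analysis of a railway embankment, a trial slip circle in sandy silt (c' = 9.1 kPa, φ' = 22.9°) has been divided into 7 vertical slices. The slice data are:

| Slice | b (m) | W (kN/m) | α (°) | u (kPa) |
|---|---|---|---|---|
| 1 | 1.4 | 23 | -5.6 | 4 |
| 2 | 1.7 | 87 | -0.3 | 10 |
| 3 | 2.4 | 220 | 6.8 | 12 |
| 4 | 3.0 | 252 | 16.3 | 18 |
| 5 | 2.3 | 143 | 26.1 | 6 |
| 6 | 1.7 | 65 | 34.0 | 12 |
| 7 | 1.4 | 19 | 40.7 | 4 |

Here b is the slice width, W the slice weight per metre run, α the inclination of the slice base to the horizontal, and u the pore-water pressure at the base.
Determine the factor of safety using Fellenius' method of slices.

FS = 1.92

Ordinary method of slices: FS = Σ[c'·Δl_i + (W_i cosα_i − u_i·Δl_i)·tanφ'] / Σ W_i sinα_i, with Δl_i = b_i / cosα_i.
Slice 1: Δl = 1.4/cos(-5.6°) = 1.407 m; N'_1 = 23·cos(-5.6°) − 4·1.407 = 17.3; c'Δl = 12.80; W sinα = -2.2
Slice 2: Δl = 1.7/cos(-0.3°) = 1.700 m; N'_2 = 87·cos(-0.3°) − 10·1.700 = 70.0; c'Δl = 15.47; W sinα = -0.5
Slice 3: Δl = 2.4/cos6.8° = 2.417 m; N'_3 = 220·cos6.8° − 12·2.417 = 189.4; c'Δl = 21.99; W sinα = 26.0
Slice 4: Δl = 3.0/cos16.3° = 3.126 m; N'_4 = 252·cos16.3° − 18·3.126 = 185.6; c'Δl = 28.44; W sinα = 70.7
Slice 5: Δl = 2.3/cos26.1° = 2.561 m; N'_5 = 143·cos26.1° − 6·2.561 = 113.1; c'Δl = 23.31; W sinα = 62.9
Slice 6: Δl = 1.7/cos34.0° = 2.051 m; N'_6 = 65·cos34.0° − 12·2.051 = 29.3; c'Δl = 18.66; W sinα = 36.3
Slice 7: Δl = 1.4/cos40.7° = 1.847 m; N'_7 = 19·cos40.7° − 4·1.847 = 7.0; c'Δl = 16.80; W sinα = 12.4
Σc'Δl = 137.5 kN/m; ΣN' = 611.7 kN/m; ΣW sinα = 205.7 kN/m
Resisting = 137.5 + 611.7·tan22.9° = 137.5 + 258.4 = 395.9 kN/m
FS = 395.9 / 205.7 = 1.924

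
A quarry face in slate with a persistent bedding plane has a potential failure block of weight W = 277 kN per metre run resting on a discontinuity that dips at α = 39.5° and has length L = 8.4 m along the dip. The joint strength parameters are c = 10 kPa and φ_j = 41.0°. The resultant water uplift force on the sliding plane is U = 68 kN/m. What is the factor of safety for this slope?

FS = 1.20

Resolving the block weight along and normal to the plane and applying the Mohr–Coulomb strength on the joint:
N' = W cosα − U = 277·cos39.5° − 68 = 145.7 kN/m
Driving force T = W sinα = 277·sin39.5° = 176.2 kN/m
Resisting force R = c·L + N'·tanφ_j = 10·8.4 + 145.7·tan41.0° = 84.0 + 126.7 = 210.7 kN/m
FS = R / T = 210.7 / 176.2 = 1.196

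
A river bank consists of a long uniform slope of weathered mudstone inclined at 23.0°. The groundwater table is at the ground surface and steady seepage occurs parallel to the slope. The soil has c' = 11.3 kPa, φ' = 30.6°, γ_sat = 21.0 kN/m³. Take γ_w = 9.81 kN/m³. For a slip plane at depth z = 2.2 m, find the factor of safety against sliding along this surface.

With seepage parallel to the slope and the water table at the surface, the effective normal stress on the slip plane uses the buoyant unit weight γ' = γ_sat − γ_w while the driving shear stress uses γ_sat:
FS = [c' + γ' z cos²β tanφ'] / [γ_sat z sinβ cosβ]
γ' = 21.0 − 9.81 = 11.19 kN/m³
Numerator = 11.3 + 11.19·2.2·cos²23.0°·tan30.6° = 11.3 + 11.19·2.2·0.8473·0.5914 = 23.636 kPa
Denominator = 21.0·2.2·sin23.0°·cos23.0° = 21.0·2.2·0.3907·0.9205 = 16.617 kPa
FS = 23.636 / 16.617 = 1.422

FS = 1.42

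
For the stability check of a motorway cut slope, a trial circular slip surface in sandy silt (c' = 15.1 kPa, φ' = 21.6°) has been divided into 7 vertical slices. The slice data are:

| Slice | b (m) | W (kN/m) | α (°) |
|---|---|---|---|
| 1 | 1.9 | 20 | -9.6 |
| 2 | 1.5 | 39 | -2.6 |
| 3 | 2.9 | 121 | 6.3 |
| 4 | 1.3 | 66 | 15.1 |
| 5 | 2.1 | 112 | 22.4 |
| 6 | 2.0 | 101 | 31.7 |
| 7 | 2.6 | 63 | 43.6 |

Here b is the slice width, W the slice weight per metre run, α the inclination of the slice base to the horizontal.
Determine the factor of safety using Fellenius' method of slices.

FS = 2.61

Ordinary method of slices: FS = Σ[c'·Δl_i + (W_i cosα_i)·tanφ'] / Σ W_i sinα_i, with Δl_i = b_i / cosα_i.
Slice 1: Δl = 1.9/cos(-9.6°) = 1.927 m; N'_1 = 20·cos(-9.6°) = 19.7; c'Δl = 29.10; W sinα = -3.3
Slice 2: Δl = 1.5/cos(-2.6°) = 1.502 m; N'_2 = 39·cos(-2.6°) = 39.0; c'Δl = 22.67; W sinα = -1.8
Slice 3: Δl = 2.9/cos6.3° = 2.918 m; N'_3 = 121·cos6.3° = 120.3; c'Δl = 44.06; W sinα = 13.3
Slice 4: Δl = 1.3/cos15.1° = 1.346 m; N'_4 = 66·cos15.1° = 63.7; c'Δl = 20.33; W sinα = 17.2
Slice 5: Δl = 2.1/cos22.4° = 2.271 m; N'_5 = 112·cos22.4° = 103.5; c'Δl = 34.30; W sinα = 42.7
Slice 6: Δl = 2.0/cos31.7° = 2.351 m; N'_6 = 101·cos31.7° = 85.9; c'Δl = 35.50; W sinα = 53.1
Slice 7: Δl = 2.6/cos43.6° = 3.590 m; N'_7 = 63·cos43.6° = 45.6; c'Δl = 54.21; W sinα = 43.4
Σc'Δl = 240.2 kN/m; ΣN' = 477.8 kN/m; ΣW sinα = 164.6 kN/m
Resisting = 240.2 + 477.8·tan21.6° = 240.2 + 189.2 = 429.3 kN/m
FS = 429.3 / 164.6 = 2.609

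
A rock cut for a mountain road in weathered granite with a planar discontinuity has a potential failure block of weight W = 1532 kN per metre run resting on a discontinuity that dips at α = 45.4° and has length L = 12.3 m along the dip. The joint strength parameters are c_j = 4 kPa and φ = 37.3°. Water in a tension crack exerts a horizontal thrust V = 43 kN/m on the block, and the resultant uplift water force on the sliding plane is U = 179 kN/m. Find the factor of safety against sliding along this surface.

FS = 0.63

Resolving the block weight along and normal to the plane and applying the Mohr–Coulomb strength on the joint:
N' = W cosα − U − V sinα = 1532·cos45.4° − 179 − 43·sin45.4° = 866.1 kN/m
Driving force T = W sinα + V cosα = 1532·sin45.4° + 43·cos45.4° = 1121.0 kN/m
Resisting force R = c_j·L + N'·tanφ = 4·12.3 + 866.1·tan37.3° = 49.2 + 659.8 = 709.0 kN/m
FS = R / T = 709.0 / 1121.0 = 0.632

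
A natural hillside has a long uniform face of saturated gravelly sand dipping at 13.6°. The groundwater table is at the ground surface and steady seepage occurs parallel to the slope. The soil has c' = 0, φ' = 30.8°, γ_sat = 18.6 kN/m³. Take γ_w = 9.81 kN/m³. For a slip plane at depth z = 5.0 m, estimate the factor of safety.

With seepage parallel to the slope and the water table at the surface, the effective normal stress on the slip plane uses the buoyant unit weight γ' = γ_sat − γ_w while the driving shear stress uses γ_sat:
FS = [c' + γ' z cos²β tanφ'] / [γ_sat z sinβ cosβ]
(For c' = 0 this reduces to FS = (γ'/γ_sat)·tanφ'/tanβ.)
γ' = 18.6 − 9.81 = 8.79 kN/m³
Numerator = 0.0 + 8.79·5.0·cos²13.6°·tan30.8° = 0.0 + 8.79·5.0·0.9447·0.5961 = 24.751 kPa
Denominator = 18.6·5.0·sin13.6°·cos13.6° = 18.6·5.0·0.2351·0.9720 = 21.255 kPa
FS = 24.751 / 21.255 = 1.164

FS = 1.16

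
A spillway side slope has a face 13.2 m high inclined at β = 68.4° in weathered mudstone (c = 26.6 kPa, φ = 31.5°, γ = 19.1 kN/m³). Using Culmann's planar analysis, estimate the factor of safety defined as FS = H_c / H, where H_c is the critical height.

H_c = (4c/γ) · sinβ cosφ / [1 − cos(β − φ)]
    = (4·26.6/19.1) · sin68.4°·cos31.5° / [1 − cos36.9°]
    = 5.571 · 0.7928 / 0.2003 = 22.05 m
FS = H_c / H = 22.05 / 13.2 = 1.670

FS = 1.67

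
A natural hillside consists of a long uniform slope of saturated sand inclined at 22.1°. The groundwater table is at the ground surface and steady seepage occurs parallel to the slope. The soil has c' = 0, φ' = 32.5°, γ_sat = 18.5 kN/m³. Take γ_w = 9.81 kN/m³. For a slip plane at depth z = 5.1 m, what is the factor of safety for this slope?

With seepage parallel to the slope and the water table at the surface, the effective normal stress on the slip plane uses the buoyant unit weight γ' = γ_sat − γ_w while the driving shear stress uses γ_sat:
FS = [c' + γ' z cos²β tanφ'] / [γ_sat z sinβ cosβ]
(For c' = 0 this reduces to FS = (γ'/γ_sat)·tanφ'/tanβ.)
γ' = 18.5 − 9.81 = 8.69 kN/m³
Numerator = 0.0 + 8.69·5.1·cos²22.1°·tan32.5° = 0.0 + 8.69·5.1·0.8585·0.6371 = 24.238 kPa
Denominator = 18.5·5.1·sin22.1°·cos22.1° = 18.5·5.1·0.3762·0.9265 = 32.889 kPa
FS = 24.238 / 32.889 = 0.737

FS = 0.74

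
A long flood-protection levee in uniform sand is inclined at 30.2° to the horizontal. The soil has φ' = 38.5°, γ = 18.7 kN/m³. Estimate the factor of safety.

FS = 1.37

For a dry cohesionless infinite slope the factor of safety is FS = tanφ' / tanβ.
FS = tan38.5° / tan30.2° = 0.7954 / 0.5820 = 1.367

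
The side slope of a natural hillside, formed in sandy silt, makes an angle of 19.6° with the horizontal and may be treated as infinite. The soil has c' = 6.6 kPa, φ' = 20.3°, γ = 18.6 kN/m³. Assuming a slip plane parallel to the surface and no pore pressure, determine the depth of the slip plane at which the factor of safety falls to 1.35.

Setting FS = 1.35 in FS = [c' + γz cos²β tanφ'] / [γz sinβ cosβ] and solving for z:
z = c' / [γ cosβ (FS·sinβ − cosβ·tanφ')]
  = 6.6 / [18.6·cos19.6°·(1.35·sin19.6° − cos19.6°·tan20.3°)]
  = 6.6 / [18.6·0.9421·(1.35·0.3355 − 0.9421·0.3699)]
  = 6.6 / 1.8290 = 3.609 m

z = 3.61 m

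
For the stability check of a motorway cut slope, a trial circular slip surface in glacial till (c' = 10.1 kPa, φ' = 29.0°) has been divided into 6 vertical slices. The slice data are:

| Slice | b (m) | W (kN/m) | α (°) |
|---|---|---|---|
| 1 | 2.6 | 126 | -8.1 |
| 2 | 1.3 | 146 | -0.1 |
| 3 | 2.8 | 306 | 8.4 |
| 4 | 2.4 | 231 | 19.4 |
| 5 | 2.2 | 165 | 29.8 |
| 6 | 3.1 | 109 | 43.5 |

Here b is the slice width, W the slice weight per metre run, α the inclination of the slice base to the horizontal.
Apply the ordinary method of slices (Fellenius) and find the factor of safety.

Ordinary method of slices: FS = Σ[c'·Δl_i + (W_i cosα_i)·tanφ'] / Σ W_i sinα_i, with Δl_i = b_i / cosα_i.
Slice 1: Δl = 2.6/cos(-8.1°) = 2.626 m; N'_1 = 126·cos(-8.1°) = 124.7; c'Δl = 26.52; W sinα = -17.8
Slice 2: Δl = 1.3/cos(-0.1°) = 1.300 m; N'_2 = 146·cos(-0.1°) = 146.0; c'Δl = 13.13; W sinα = -0.3
Slice 3: Δl = 2.8/cos8.4° = 2.830 m; N'_3 = 306·cos8.4° = 302.7; c'Δl = 28.59; W sinα = 44.7
Slice 4: Δl = 2.4/cos19.4° = 2.544 m; N'_4 = 231·cos19.4° = 217.9; c'Δl = 25.70; W sinα = 76.7
Slice 5: Δl = 2.2/cos29.8° = 2.535 m; N'_5 = 165·cos29.8° = 143.2; c'Δl = 25.61; W sinα = 82.0
Slice 6: Δl = 3.1/cos43.5° = 4.274 m; N'_6 = 109·cos43.5° = 79.1; c'Δl = 43.16; W sinα = 75.0
Σc'Δl = 162.7 kN/m; ΣN' = 1013.6 kN/m; ΣW sinα = 260.5 kN/m
Resisting = 162.7 + 1013.6·tan29.0° = 162.7 + 561.8 = 724.6 kN/m
FS = 724.6 / 260.5 = 2.782

FS = 2.78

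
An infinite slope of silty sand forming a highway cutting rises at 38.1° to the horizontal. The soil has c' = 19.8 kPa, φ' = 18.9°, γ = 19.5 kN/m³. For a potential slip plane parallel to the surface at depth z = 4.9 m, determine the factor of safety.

FS = 0.86

For an infinite slope with a slip plane parallel to the surface (no pore pressure): FS = [c' + γz cos²β tanφ'] / [γz sinβ cosβ].
γz = 19.5·4.9 = 95.55 kN/m²
Numerator = 19.8 + 95.55·cos²38.1°·tan18.9° = 19.8 + 95.55·0.6193·0.3424 = 40.059 kPa
Denominator = 95.55·sin38.1°·cos38.1° = 95.55·0.6170·0.7869 = 46.396 kPa
FS = 40.059 / 46.396 = 0.863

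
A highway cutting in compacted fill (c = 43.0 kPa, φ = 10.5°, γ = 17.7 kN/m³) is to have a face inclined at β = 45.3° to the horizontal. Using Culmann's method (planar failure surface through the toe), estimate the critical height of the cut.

Culmann's analysis gives the critical failure plane at α_cr = (β + φ)/2 = (45.3 + 10.5)/2 = 27.9°, and the critical height
H_c = (4c/γ) · sinβ cosφ / [1 − cos(β − φ)]
    = (4·43.0/17.7) · sin45.3°·cos10.5° / [1 − cos(34.8°)]
    = 9.718 · 0.7108·0.9833 / [1 − 0.8211]
    = 9.718 · 0.6989 / 0.1789
    = 37.97 m

H_c = 37.97 m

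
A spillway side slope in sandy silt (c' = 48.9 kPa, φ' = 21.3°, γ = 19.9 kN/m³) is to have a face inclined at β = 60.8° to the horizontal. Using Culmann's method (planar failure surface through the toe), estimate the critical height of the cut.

Culmann's analysis gives the critical failure plane at α_cr = (β + φ')/2 = (60.8 + 21.3)/2 = 41.0°, and the critical height
H_c = (4c'/γ) · sinβ cosφ' / [1 − cos(β − φ')]
    = (4·48.9/19.9) · sin60.8°·cos21.3° / [1 − cos(39.5°)]
    = 9.829 · 0.8729·0.9317 / [1 − 0.7716]
    = 9.829 · 0.8133 / 0.2284
    = 35.00 m

H_c = 35.00 m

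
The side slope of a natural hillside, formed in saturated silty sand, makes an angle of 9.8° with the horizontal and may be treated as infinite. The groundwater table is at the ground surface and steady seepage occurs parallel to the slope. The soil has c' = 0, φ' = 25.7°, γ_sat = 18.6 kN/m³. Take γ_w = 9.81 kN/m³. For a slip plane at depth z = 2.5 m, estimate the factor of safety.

With seepage parallel to the slope and the water table at the surface, the effective normal stress on the slip plane uses the buoyant unit weight γ' = γ_sat − γ_w while the driving shear stress uses γ_sat:
FS = [c' + γ' z cos²β tanφ'] / [γ_sat z sinβ cosβ]
(For c' = 0 this reduces to FS = (γ'/γ_sat)·tanφ'/tanβ.)
γ' = 18.6 − 9.81 = 8.79 kN/m³
Numerator = 0.0 + 8.79·2.5·cos²9.8°·tan25.7° = 0.0 + 8.79·2.5·0.9710·0.4813 = 10.269 kPa
Denominator = 18.6·2.5·sin9.8°·cos9.8° = 18.6·2.5·0.1702·0.9854 = 7.799 kPa
FS = 10.269 / 7.799 = 1.317

FS = 1.32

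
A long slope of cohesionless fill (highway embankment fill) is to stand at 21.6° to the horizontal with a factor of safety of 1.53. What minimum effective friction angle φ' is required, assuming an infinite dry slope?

FS = tanφ'/tanβ ⇒ tanφ' = FS · tanβ = 1.53 · tan21.6° = 0.6058
φ' = arctan(0.6058) = 31.21°

φ' = 31.2°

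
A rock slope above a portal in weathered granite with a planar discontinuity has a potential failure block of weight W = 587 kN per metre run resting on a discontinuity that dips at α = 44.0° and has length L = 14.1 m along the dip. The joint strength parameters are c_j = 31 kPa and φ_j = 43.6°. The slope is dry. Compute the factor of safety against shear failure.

Resolving the block weight along and normal to the plane and applying the Mohr–Coulomb strength on the joint:
N' = W cosα = 587·cos44.0° = 422.3 kN/m
Driving force T = W sinα = 587·sin44.0° = 407.8 kN/m
Resisting force R = c_j·L + N'·tanφ_j = 31·14.1 + 422.3·tan43.6° = 437.1 + 402.1 = 839.2 kN/m
FS = R / T = 839.2 / 407.8 = 2.058

FS = 2.06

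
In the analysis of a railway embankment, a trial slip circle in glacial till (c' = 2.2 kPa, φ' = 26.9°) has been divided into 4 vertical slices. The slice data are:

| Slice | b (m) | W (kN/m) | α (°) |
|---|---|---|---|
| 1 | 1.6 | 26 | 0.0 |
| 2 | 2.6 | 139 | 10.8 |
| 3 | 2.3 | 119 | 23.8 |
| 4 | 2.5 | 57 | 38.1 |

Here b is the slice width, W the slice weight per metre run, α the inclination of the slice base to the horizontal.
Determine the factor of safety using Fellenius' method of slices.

FS = 1.67

Ordinary method of slices: FS = Σ[c'·Δl_i + (W_i cosα_i)·tanφ'] / Σ W_i sinα_i, with Δl_i = b_i / cosα_i.
Slice 1: Δl = 1.6/cos0.0° = 1.600 m; N'_1 = 26·cos0.0° = 26.0; c'Δl = 3.52; W sinα = 0.0
Slice 2: Δl = 2.6/cos10.8° = 2.647 m; N'_2 = 139·cos10.8° = 136.5; c'Δl = 5.82; W sinα = 26.0
Slice 3: Δl = 2.3/cos23.8° = 2.514 m; N'_3 = 119·cos23.8° = 108.9; c'Δl = 5.53; W sinα = 48.0
Slice 4: Δl = 2.5/cos38.1° = 3.177 m; N'_4 = 57·cos38.1° = 44.9; c'Δl = 6.99; W sinα = 35.2
Σc'Δl = 21.9 kN/m; ΣN' = 316.3 kN/m; ΣW sinα = 109.2 kN/m
Resisting = 21.9 + 316.3·tan26.9° = 21.9 + 160.5 = 182.3 kN/m
FS = 182.3 / 109.2 = 1.669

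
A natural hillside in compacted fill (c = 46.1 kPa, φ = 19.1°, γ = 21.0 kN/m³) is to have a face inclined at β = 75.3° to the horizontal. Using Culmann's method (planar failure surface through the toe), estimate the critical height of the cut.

H_c = 18.09 m

Culmann's analysis gives the critical failure plane at α_cr = (β + φ)/2 = (75.3 + 19.1)/2 = 47.2°, and the critical height
H_c = (4c/γ) · sinβ cosφ / [1 − cos(β − φ)]
    = (4·46.1/21.0) · sin75.3°·cos19.1° / [1 − cos(56.2°)]
    = 8.781 · 0.9673·0.9449 / [1 − 0.5563]
    = 8.781 · 0.9140 / 0.4437
    = 18.09 m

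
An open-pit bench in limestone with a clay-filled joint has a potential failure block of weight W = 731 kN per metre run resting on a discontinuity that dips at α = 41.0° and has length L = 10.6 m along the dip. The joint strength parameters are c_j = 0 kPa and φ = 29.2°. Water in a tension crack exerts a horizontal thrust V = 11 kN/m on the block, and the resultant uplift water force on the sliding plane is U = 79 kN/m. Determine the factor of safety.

Resolving the block weight along and normal to the plane and applying the Mohr–Coulomb strength on the joint:
N' = W cosα − U − V sinα = 731·cos41.0° − 79 − 11·sin41.0° = 465.5 kN/m
Driving force T = W sinα + V cosα = 731·sin41.0° + 11·cos41.0° = 487.9 kN/m
Resisting force R = c_j·L + N'·tanφ = 0·10.6 + 465.5·tan29.2° = 0.0 + 260.1 = 260.1 kN/m
FS = R / T = 260.1 / 487.9 = 0.533

FS = 0.53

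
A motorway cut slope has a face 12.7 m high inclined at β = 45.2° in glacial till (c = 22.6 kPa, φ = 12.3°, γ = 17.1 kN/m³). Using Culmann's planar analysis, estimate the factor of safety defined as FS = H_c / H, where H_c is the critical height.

H_c = (4c/γ) · sinβ cosφ / [1 − cos(β − φ)]
    = (4·22.6/17.1) · sin45.2°·cos12.3° / [1 − cos32.9°]
    = 5.287 · 0.6933 / 0.1604 = 22.85 m
FS = H_c / H = 22.85 / 12.7 = 1.799

FS = 1.80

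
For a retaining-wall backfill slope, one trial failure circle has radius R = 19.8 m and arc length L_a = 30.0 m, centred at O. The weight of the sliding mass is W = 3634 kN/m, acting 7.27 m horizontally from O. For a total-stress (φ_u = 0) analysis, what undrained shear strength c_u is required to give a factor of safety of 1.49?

FS = c_u·L_a·R / (W·d), so c_u = FS·W·d / (L_a·R).
c_u = 1.49·3634·7.27 / (30.00·19.8) = 39364.6 / 594.00 = 66.27 kPa

c_u = 66.3 kPa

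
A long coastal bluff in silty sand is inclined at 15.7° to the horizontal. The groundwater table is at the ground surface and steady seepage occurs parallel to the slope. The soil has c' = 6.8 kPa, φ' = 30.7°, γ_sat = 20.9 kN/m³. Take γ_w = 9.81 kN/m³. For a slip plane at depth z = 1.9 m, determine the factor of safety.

With seepage parallel to the slope and the water table at the surface, the effective normal stress on the slip plane uses the buoyant unit weight γ' = γ_sat − γ_w while the driving shear stress uses γ_sat:
FS = [c' + γ' z cos²β tanφ'] / [γ_sat z sinβ cosβ]
γ' = 20.9 − 9.81 = 11.09 kN/m³
Numerator = 6.8 + 11.09·1.9·cos²15.7°·tan30.7° = 6.8 + 11.09·1.9·0.9268·0.5938 = 18.395 kPa
Denominator = 20.9·1.9·sin15.7°·cos15.7° = 20.9·1.9·0.2706·0.9627 = 10.345 kPa
FS = 18.395 / 10.345 = 1.778

FS = 1.78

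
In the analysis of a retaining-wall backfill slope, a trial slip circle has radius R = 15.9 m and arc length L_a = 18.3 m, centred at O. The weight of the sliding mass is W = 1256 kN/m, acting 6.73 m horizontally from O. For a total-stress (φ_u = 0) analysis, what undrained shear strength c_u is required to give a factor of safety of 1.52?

FS = c_u·L_a·R / (W·d), so c_u = FS·W·d / (L_a·R).
c_u = 1.52·1256·6.73 / (18.30·15.9) = 12848.4 / 290.97 = 44.16 kPa

c_u = 44.2 kPa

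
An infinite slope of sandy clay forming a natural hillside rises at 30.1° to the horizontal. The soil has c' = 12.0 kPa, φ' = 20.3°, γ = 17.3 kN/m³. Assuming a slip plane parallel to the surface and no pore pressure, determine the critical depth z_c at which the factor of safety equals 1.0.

Setting FS = 1.00 in FS = [c' + γz cos²β tanφ'] / [γz sinβ cosβ] and solving for z:
z = c' / [γ cosβ (FS·sinβ − cosβ·tanφ')]
  = 12.0 / [17.3·cos30.1°·(1.00·sin30.1° − cos30.1°·tan20.3°)]
  = 12.0 / [17.3·0.8652·(1.00·0.5015 − 0.8652·0.3699)]
  = 12.0 / 2.7163 = 4.418 m

z_c = 4.42 m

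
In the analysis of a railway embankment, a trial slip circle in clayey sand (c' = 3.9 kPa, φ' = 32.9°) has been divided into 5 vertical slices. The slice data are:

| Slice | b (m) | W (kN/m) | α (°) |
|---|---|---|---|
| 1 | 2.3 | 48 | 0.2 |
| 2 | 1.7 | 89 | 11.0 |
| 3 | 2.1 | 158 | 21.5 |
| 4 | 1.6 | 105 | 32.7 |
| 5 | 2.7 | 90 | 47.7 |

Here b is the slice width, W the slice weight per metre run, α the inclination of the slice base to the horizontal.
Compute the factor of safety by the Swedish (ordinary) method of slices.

FS = 1.65

Ordinary method of slices: FS = Σ[c'·Δl_i + (W_i cosα_i)·tanφ'] / Σ W_i sinα_i, with Δl_i = b_i / cosα_i.
Slice 1: Δl = 2.3/cos0.2° = 2.300 m; N'_1 = 48·cos0.2° = 48.0; c'Δl = 8.97; W sinα = 0.2
Slice 2: Δl = 1.7/cos11.0° = 1.732 m; N'_2 = 89·cos11.0° = 87.4; c'Δl = 6.75; W sinα = 17.0
Slice 3: Δl = 2.1/cos21.5° = 2.257 m; N'_3 = 158·cos21.5° = 147.0; c'Δl = 8.80; W sinα = 57.9
Slice 4: Δl = 1.6/cos32.7° = 1.901 m; N'_4 = 105·cos32.7° = 88.4; c'Δl = 7.42; W sinα = 56.7
Slice 5: Δl = 2.7/cos47.7° = 4.012 m; N'_5 = 90·cos47.7° = 60.6; c'Δl = 15.65; W sinα = 66.6
Σc'Δl = 47.6 kN/m; ΣN' = 431.3 kN/m; ΣW sinα = 198.3 kN/m
Resisting = 47.6 + 431.3·tan32.9° = 47.6 + 279.0 = 326.6 kN/m
FS = 326.6 / 198.3 = 1.647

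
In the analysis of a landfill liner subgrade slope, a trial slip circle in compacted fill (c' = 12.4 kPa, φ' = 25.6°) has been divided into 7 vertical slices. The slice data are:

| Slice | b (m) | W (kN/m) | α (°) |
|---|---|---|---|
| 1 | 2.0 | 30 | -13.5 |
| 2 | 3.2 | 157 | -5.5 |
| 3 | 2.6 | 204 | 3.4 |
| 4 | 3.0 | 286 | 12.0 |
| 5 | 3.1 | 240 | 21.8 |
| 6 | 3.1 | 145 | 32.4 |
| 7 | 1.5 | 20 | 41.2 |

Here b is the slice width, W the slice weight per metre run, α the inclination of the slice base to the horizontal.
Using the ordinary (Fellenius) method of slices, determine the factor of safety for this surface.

FS = 3.23

Ordinary method of slices: FS = Σ[c'·Δl_i + (W_i cosα_i)·tanφ'] / Σ W_i sinα_i, with Δl_i = b_i / cosα_i.
Slice 1: Δl = 2.0/cos(-13.5°) = 2.057 m; N'_1 = 30·cos(-13.5°) = 29.2; c'Δl = 25.50; W sinα = -7.0
Slice 2: Δl = 3.2/cos(-5.5°) = 3.215 m; N'_2 = 157·cos(-5.5°) = 156.3; c'Δl = 39.86; W sinα = -15.0
Slice 3: Δl = 2.6/cos3.4° = 2.605 m; N'_3 = 204·cos3.4° = 203.6; c'Δl = 32.30; W sinα = 12.1
Slice 4: Δl = 3.0/cos12.0° = 3.067 m; N'_4 = 286·cos12.0° = 279.8; c'Δl = 38.03; W sinα = 59.5
Slice 5: Δl = 3.1/cos21.8° = 3.339 m; N'_5 = 240·cos21.8° = 222.8; c'Δl = 41.40; W sinα = 89.1
Slice 6: Δl = 3.1/cos32.4° = 3.672 m; N'_6 = 145·cos32.4° = 122.4; c'Δl = 45.53; W sinα = 77.7
Slice 7: Δl = 1.5/cos41.2° = 1.994 m; N'_7 = 20·cos41.2° = 15.0; c'Δl = 24.72; W sinα = 13.2
Σc'Δl = 247.3 kN/m; ΣN' = 1029.2 kN/m; ΣW sinα = 229.5 kN/m
Resisting = 247.3 + 1029.2·tan25.6° = 247.3 + 493.1 = 740.4 kN/m
FS = 740.4 / 229.5 = 3.226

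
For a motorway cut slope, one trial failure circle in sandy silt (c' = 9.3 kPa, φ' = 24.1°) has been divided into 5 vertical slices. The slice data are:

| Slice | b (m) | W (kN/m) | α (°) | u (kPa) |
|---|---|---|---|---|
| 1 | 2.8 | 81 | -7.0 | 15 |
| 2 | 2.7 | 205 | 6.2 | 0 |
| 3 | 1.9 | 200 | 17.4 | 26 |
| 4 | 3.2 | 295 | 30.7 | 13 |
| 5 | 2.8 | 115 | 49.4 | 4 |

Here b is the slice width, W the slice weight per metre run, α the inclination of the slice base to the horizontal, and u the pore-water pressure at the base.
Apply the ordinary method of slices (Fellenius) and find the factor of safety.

FS = 1.40

Ordinary method of slices: FS = Σ[c'·Δl_i + (W_i cosα_i − u_i·Δl_i)·tanφ'] / Σ W_i sinα_i, with Δl_i = b_i / cosα_i.
Slice 1: Δl = 2.8/cos(-7.0°) = 2.821 m; N'_1 = 81·cos(-7.0°) − 15·2.821 = 38.1; c'Δl = 26.24; W sinα = -9.9
Slice 2: Δl = 2.7/cos6.2° = 2.716 m; N'_2 = 205·cos6.2° − 0·2.716 = 203.8; c'Δl = 25.26; W sinα = 22.1
Slice 3: Δl = 1.9/cos17.4° = 1.991 m; N'_3 = 200·cos17.4° − 26·1.991 = 139.1; c'Δl = 18.52; W sinα = 59.8
Slice 4: Δl = 3.2/cos30.7° = 3.722 m; N'_4 = 295·cos30.7° − 13·3.722 = 205.3; c'Δl = 34.61; W sinα = 150.6
Slice 5: Δl = 2.8/cos49.4° = 4.303 m; N'_5 = 115·cos49.4° − 4·4.303 = 57.6; c'Δl = 40.01; W sinα = 87.3
Σc'Δl = 144.6 kN/m; ΣN' = 643.9 kN/m; ΣW sinα = 310.0 kN/m
Resisting = 144.6 + 643.9·tan24.1° = 144.6 + 288.0 = 432.7 kN/m
FS = 432.7 / 310.0 = 1.396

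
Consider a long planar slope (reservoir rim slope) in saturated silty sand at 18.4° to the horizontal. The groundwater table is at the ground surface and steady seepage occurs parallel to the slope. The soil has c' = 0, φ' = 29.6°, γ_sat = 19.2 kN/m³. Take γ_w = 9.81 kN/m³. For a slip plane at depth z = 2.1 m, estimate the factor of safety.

FS = 0.84

With seepage parallel to the slope and the water table at the surface, the effective normal stress on the slip plane uses the buoyant unit weight γ' = γ_sat − γ_w while the driving shear stress uses γ_sat:
FS = [c' + γ' z cos²β tanφ'] / [γ_sat z sinβ cosβ]
(For c' = 0 this reduces to FS = (γ'/γ_sat)·tanφ'/tanβ.)
γ' = 19.2 − 9.81 = 9.39 kN/m³
Numerator = 0.0 + 9.39·2.1·cos²18.4°·tan29.6° = 0.0 + 9.39·2.1·0.9004·0.5681 = 10.086 kPa
Denominator = 19.2·2.1·sin18.4°·cos18.4° = 19.2·2.1·0.3156·0.9489 = 12.076 kPa
FS = 10.086 / 12.076 = 0.835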